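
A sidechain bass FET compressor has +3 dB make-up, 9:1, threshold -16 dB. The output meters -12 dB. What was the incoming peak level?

-7 dB

Before make-up, the level was -12 − 3 = -15 dB.
Post-compression overshoot = -15 − (-16) = 1 dB.
Before 9:1 compression the overshoot was 1 × 9 = 9 dB, so input = -16 + 9 = -7 dB.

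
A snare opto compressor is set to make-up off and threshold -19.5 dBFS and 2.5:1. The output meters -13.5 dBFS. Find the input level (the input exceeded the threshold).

-4.5 dBFS

The compressed level sits -13.5 − (-19.5) = 6 dB over threshold.
Input overshoot = R × output overshoot = 15 dB → input = -19.5 + 15 = -4.5 dBFS.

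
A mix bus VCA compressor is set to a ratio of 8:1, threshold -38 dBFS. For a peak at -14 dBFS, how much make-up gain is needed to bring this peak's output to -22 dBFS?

The peak compresses to -38 + 24/8 = -35 dBFS.
To reach -22 dBFS requires -22 − (-35) = 13 dB of make-up.

13 dB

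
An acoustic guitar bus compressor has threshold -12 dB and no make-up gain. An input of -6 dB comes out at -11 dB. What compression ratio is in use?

6:1

Input overshoot = -6 − (-12) = 6 dB; output overshoot = -11 − (-12) = 1 dB.
Ratio = 6 / 1 = 6.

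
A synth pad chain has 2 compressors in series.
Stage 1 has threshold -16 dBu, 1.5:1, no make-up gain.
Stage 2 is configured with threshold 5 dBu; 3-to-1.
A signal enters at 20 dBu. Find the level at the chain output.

6 dBu

Stage 1: 20 dBu is 36 dB over -16 dBu; at 1.5:1 that becomes 24 dB over, giving 8 dBu.
Stage 2: overshoot 3 dB → 3/3 = 1 dB → 6 dBu.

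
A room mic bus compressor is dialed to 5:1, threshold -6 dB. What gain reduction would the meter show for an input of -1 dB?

The signal is 5 dB above threshold.
After 5:1 compression the overshoot becomes 5/5 = 1 dB.
GR = overshoot in − overshoot out = 5 − 1 = 4 dB.

4 dB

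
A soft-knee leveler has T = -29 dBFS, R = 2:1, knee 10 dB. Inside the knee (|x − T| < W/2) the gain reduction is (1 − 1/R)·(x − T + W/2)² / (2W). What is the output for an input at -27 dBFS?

-28.225 dBFS

x − T + W/2 = -27 − (-29) + 5 = 7.
GR = (1 − 1/2) × 7² / 20 = 0.5 × 49 / 20 = 1.225 dB.
Output = -27 − 1.225 = -28.225 dBFS.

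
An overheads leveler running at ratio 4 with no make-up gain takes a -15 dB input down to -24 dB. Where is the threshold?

Gain reduction = -15 − (-24) = 9 dB; output overshoot = GR / (R − 1) = 9 / 3 = 3 dB.
Threshold = output − output overshoot = -24 − 3 = -27 dB.

-27 dB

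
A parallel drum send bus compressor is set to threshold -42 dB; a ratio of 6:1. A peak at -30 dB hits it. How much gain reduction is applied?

The signal is 12 dB above threshold.
After 6:1 compression the overshoot becomes 12/6 = 2 dB.
So the signal is attenuated by 12 − 2 = 10 dB.

10 dB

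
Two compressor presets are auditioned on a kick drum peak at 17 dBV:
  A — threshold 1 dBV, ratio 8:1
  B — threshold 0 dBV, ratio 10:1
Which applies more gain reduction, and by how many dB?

A: overshoot 16 dB → output overshoot 2 dB → GR 14 dB.
B: overshoot 17 dB → output overshoot 1.7 dB → GR 15.3 dB.
Difference: 1.3 dB in favour of B.

B, by 1.3 dB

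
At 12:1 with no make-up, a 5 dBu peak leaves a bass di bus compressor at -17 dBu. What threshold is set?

Gain reduction = 5 − (-17) = 22 dB; output overshoot = GR / (R − 1) = 22 / 11 = 2 dB.
Threshold = output − output overshoot = -17 − 2 = -19 dBu.

-19 dBu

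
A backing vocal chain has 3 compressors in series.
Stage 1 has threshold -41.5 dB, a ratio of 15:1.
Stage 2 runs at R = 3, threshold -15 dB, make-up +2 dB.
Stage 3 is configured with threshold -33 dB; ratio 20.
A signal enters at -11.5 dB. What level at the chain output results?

-37.5 dB

Stage 1: overshoot 30 dB → 30/15 = 2 dB → -39.5 dB.
Stage 2: -39.5 dB is at or below the -15 dB threshold — no compression; make-up brings it to -37.5 dB.
Stage 3: -37.5 dB is at or below the -33 dB threshold — no compression; output -37.5 dB.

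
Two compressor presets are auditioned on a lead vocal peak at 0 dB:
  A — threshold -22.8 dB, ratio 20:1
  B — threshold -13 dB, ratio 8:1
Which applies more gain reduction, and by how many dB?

A: GR = 22.8 − 22.8/20 = 21.66 dB.
B: GR = 13 − 13/8 = 11.375 dB.
A reduces 10.285 dB more.

A, by 10.285 dB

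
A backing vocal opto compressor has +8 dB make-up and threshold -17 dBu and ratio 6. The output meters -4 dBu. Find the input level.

Stripping the +8 dB make-up gives -12 dBu at the gain stage.
That's 5 dB above the -17 dBu threshold.
Before 6:1 compression the overshoot was 5 × 6 = 30 dB, so input = -17 + 30 = 13 dBu.

13 dBu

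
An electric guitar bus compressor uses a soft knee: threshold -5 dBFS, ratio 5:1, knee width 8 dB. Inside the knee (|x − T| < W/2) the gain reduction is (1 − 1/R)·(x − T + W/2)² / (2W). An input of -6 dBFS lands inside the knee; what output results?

x − T + W/2 = -6 − (-5) + 4 = 3.
GR = (1 − 1/5) × 3² / 16 = 0.8 × 9 / 16 = 0.45 dB.
Output = -6 − 0.45 = -6.45 dBFS.

-6.45 dBFS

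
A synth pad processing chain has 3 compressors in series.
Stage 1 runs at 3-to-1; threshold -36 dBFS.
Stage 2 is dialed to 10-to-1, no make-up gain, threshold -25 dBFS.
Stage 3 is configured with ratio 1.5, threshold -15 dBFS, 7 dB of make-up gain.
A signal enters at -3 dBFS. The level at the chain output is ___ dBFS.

Stage 1: -3 dBFS is 33 dB over -36 dBFS; at 3:1 that becomes 11 dB over, giving -25 dBFS.
Stage 2: -25 dBFS is at or below the -25 dBFS threshold — no compression; output -25 dBFS.
Stage 3: below threshold (-25 ≤ -15); passes unchanged; make-up brings it to -18 dBFS.

-18 dBFS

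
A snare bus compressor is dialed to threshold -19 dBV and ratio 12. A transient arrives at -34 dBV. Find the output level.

-34 dBV

-34 dBV is 15 dB below the -19 dBV threshold, so no gain reduction is applied.
Output = input = -34 dBV.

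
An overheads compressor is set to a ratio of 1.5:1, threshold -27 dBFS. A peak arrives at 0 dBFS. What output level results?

-9 dBFS

0 dBFS sits 27 dB over threshold.
The 27 dB excess becomes 18 dB after 1.5:1 reduction.
So the level is -27 + 18 = -9 dBFS.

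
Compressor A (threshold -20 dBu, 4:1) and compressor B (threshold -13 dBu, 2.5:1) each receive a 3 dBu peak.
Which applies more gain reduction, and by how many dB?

A: 23 dB over, compressed to 5.75 dB over, so 17.25 dB of GR.
B: 16 dB over, compressed to 6.4 dB over, so 9.6 dB of GR.
A reduces 7.65 dB more.

A, by 7.65 dB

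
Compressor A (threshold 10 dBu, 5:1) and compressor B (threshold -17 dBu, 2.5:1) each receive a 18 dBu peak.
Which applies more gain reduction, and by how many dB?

A: GR = 8 − 8/5 = 6.4 dB.
B: GR = 35 − 35/2.5 = 21 dB.
B reduces 14.6 dB more.

B, by 14.6 dB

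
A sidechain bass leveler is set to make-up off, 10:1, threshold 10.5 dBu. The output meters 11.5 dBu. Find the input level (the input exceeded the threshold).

20.5 dBu

That's 1 dB above the 10.5 dBu threshold.
Before 10:1 compression the overshoot was 1 × 10 = 10 dB, so input = 10.5 + 10 = 20.5 dBu.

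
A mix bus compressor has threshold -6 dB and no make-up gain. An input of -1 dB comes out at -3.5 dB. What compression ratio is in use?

2:1

Input overshoot = -1 − (-6) = 5 dB; output overshoot = -3.5 − (-6) = 2.5 dB.
Ratio = 5 / 2.5 = 2.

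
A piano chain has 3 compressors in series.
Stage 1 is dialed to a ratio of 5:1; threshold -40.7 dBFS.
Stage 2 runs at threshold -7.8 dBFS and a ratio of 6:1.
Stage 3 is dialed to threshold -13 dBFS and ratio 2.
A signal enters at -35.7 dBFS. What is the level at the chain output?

Stage 1: overshoot 5 dB → 5/5 = 1 dB → -39.7 dBFS.
Stage 2: -39.7 dBFS ≤ -7.8 dBFS, so stage 2 doesn't engage; output -39.7 dBFS.
Stage 3: -39.7 dBFS is at or below the -13 dBFS threshold — no compression; output -39.7 dBFS.

-39.7 dBFS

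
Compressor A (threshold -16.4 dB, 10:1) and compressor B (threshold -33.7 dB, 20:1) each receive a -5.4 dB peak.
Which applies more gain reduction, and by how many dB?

B, by 16.985 dB

A: 11 dB over, compressed to 1.1 dB over, so 9.9 dB of GR.
B: 28.3 dB over, compressed to 1.415 dB over, so 26.885 dB of GR.
B applies 16.985 dB more gain reduction.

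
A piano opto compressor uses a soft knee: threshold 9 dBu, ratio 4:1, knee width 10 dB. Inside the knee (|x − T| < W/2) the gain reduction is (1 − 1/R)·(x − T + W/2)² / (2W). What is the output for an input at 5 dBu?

x − T + W/2 = 5 − 9 + 5 = 1.
GR = (1 − 1/4) × 1² / 20 = 0.75 × 1 / 20 = 0.0375 dB.
Output = 5 − 0.0375 = 4.9625 dBu.

4.9625 dBu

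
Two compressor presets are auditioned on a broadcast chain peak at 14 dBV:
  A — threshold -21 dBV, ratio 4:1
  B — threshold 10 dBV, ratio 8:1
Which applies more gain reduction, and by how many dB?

A, by 22.75 dB

A: overshoot 35 dB → output overshoot 8.75 dB → GR 26.25 dB.
B: overshoot 4 dB → output overshoot 0.5 dB → GR 3.5 dB.
A applies 22.75 dB more gain reduction.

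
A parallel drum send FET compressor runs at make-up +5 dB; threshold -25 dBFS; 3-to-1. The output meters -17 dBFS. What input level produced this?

-16 dBFS

Remove make-up: -17 − 5 = -22 dBFS.
The compressed level sits -22 − (-25) = 3 dB over threshold.
Before 3:1 compression the overshoot was 3 × 3 = 9 dB, so input = -25 + 9 = -16 dBFS.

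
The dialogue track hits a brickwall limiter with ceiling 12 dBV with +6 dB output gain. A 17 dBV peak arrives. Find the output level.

The limiter clamps the peak to its 12 dBV ceiling.
Output gain then adds 6 dB: 12 + 6 = 18 dBV.

18 dBV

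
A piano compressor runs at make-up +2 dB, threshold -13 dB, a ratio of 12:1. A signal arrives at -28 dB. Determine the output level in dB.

-26 dB

-28 dB is 15 dB below the -13 dB threshold, so no gain reduction is applied.
Make-up gain adds 2 dB: -28 + 2 = -26 dB.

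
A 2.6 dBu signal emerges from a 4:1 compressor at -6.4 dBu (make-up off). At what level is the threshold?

Input is 12 dB above T (since output overshoot × R = input overshoot: (-6.4 − T)·4 = 2.6 − T gives T = -9.4 dBu).
Check: -9.4 + (2.6 − (-9.4))/4 = -9.4 + 3 = -6.4 dBu. ✓

-9.4 dBu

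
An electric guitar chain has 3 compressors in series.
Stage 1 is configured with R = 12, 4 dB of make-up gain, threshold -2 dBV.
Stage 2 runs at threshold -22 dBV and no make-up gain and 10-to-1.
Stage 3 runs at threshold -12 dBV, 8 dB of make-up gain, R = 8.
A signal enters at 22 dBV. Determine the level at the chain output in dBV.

-11.4 dBV

Stage 1: overshoot 24 dB → 24/12 = 2 dB → 0 dBV; +4 dB make-up → 4 dBV.
Stage 2: 4 dBV is 26 dB over -22 dBV; at 10:1 that becomes 2.6 dB over, giving -19.4 dBV.
Stage 3: -19.4 dBV is at or below the -12 dBV threshold — no compression; make-up brings it to -11.4 dBV.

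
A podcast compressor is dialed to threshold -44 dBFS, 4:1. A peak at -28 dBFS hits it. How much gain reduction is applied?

The signal is 16 dB above threshold.
After 4:1 compression the overshoot becomes 16/4 = 4 dB.
Gain reduction = 16 − 4 = 12 dB.

12 dB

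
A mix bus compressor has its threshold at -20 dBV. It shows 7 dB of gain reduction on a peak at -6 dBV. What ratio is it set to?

Input overshoot = -6 − (-20) = 14 dB.
Output overshoot = 14 − 7 = 7 dB.
Ratio = input overshoot / output overshoot = 14 / 7 = 2.

2:1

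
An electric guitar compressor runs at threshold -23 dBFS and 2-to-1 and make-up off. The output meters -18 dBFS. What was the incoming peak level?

The compressed level sits -18 − (-23) = 5 dB over threshold.
Undo the ratio: input overshoot = 5 × 2 = 10 dB, giving input = -13 dBFS.

-13 dBFS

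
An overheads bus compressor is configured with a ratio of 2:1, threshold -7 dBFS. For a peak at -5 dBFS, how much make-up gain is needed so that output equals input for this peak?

The peak compresses to -7 + 2/2 = -6 dBFS.
To reach -5 dBFS requires -5 − (-6) = 1 dB of make-up.

1 dB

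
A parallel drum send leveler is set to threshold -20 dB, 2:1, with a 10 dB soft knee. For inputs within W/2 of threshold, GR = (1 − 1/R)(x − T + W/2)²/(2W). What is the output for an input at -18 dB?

x − T + W/2 = -18 − (-20) + 5 = 7.
GR = (1 − 1/2) × 7² / 20 = 0.5 × 49 / 20 = 1.225 dB.
Output = -18 − 1.225 = -19.225 dB.

-19.225 dB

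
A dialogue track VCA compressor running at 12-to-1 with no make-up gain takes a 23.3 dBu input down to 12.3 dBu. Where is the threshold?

11.3 dBu

Gain reduction = 23.3 − 12.3 = 11 dB; output overshoot = GR / (R − 1) = 11 / 11 = 1 dB.
Threshold = output − output overshoot = 12.3 − 1 = 11.3 dBu.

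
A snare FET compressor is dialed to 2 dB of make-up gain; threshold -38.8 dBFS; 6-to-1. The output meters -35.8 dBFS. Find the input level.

-32.8 dBFS

Before make-up, the level was -35.8 − 2 = -37.8 dBFS.
That's 1 dB above the -38.8 dBFS threshold.
Before 6:1 compression the overshoot was 1 × 6 = 6 dB, so input = -38.8 + 6 = -32.8 dBFS.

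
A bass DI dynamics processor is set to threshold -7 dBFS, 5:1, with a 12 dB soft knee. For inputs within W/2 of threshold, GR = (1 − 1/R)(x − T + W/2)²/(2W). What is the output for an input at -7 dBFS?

x − T + W/2 = -7 − (-7) + 6 = 6.
GR = (1 − 1/5) × 6² / 24 = 0.8 × 36 / 24 = 1.2 dB.
Output = -7 − 1.2 = -8.2 dBFS.

-8.2 dBFS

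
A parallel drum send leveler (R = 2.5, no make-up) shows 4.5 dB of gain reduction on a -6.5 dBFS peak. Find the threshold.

Input is 7.5 dB above T (since output overshoot × R = input overshoot: (-11 − T)·2.5 = -6.5 − T gives T = -14 dBFS).
Check: -14 + (-6.5 − (-14))/2.5 = -14 + 3 = -11 dBFS. ✓

-14 dBFS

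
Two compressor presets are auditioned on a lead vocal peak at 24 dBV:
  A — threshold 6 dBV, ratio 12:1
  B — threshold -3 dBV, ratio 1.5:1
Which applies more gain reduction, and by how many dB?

A, by 7.5 dB

A: overshoot 18 dB → output overshoot 1.5 dB → GR 16.5 dB.
B: overshoot 27 dB → output overshoot 18 dB → GR 9 dB.
A reduces 7.5 dB more.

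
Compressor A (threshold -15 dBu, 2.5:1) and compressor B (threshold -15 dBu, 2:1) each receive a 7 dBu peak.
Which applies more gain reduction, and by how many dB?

A, by 2.2 dB

A: overshoot 22 dB → output overshoot 8.8 dB → GR 13.2 dB.
B: overshoot 22 dB → output overshoot 11 dB → GR 11 dB.
Difference: 2.2 dB in favour of A.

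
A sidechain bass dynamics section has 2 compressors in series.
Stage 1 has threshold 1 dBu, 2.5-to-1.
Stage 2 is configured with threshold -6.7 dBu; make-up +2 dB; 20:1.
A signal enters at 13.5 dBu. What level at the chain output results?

-4.065 dBu

Stage 1: 12.5 dB above 1 dBu, reduced 2.5:1 to 5 dB above → 6 dBu.
Stage 2: overshoot 12.7 dB → 12.7/20 = 0.635 dB → -6.065 dBu; +2 dB make-up → -4.065 dBu.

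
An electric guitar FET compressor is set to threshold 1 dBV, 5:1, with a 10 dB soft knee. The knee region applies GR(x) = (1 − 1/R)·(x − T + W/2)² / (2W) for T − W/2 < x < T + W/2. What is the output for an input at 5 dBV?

x − T + W/2 = 5 − 1 + 5 = 9.
GR = (1 − 1/5) × 9² / 20 = 0.8 × 81 / 20 = 3.24 dB.
Output = 5 − 3.24 = 1.76 dBV.

1.76 dBV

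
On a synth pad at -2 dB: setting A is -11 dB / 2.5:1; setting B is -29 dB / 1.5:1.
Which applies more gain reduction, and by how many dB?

B, by 3.6 dB

A: GR = 9 − 9/2.5 = 5.4 dB.
B: GR = 27 − 27/1.5 = 9 dB.
Difference: 3.6 dB in favour of B.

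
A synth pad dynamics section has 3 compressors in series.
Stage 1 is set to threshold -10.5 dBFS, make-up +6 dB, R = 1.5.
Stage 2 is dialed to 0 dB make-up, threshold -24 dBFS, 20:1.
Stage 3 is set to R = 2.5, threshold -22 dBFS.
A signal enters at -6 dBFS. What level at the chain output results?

Stage 1: -6 dBFS is 4.5 dB over -10.5 dBFS; at 1.5:1 that becomes 3 dB over, giving -7.5 dBFS; +6 dB make-up → -1.5 dBFS.
Stage 2: -1.5 dBFS is 22.5 dB over -24 dBFS; at 20:1 that becomes 1.125 dB over, giving -22.875 dBFS.
Stage 3: -22.875 dBFS is at or below the -22 dBFS threshold — no compression; output -22.875 dBFS.

-22.875 dBFS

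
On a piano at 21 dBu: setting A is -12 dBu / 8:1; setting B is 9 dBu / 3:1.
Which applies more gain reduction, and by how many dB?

A, by 20.875 dB

A: GR = 33 − 33/8 = 28.875 dB.
B: GR = 12 − 12/3 = 8 dB.
Difference: 20.875 dB in favour of A.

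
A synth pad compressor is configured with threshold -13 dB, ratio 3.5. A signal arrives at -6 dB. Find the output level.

-11 dB

The input is 7 dB above the -13 dB threshold.
The 7 dB excess becomes 2 dB after 3.5:1 reduction.
Output = -13 + 2 = -11 dB.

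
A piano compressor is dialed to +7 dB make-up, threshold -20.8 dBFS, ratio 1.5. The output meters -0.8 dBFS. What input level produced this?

-1.3 dBFS

Before make-up, the level was -0.8 − 7 = -7.8 dBFS.
The compressed level sits -7.8 − (-20.8) = 13 dB over threshold.
Undo the ratio: input overshoot = 13 × 1.5 = 19.5 dB, giving input = -1.3 dBFS.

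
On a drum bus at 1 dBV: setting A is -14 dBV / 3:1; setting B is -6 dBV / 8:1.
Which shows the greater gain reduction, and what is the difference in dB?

A, by 3.875 dB

A: GR = 15 − 15/3 = 10 dB.
B: GR = 7 − 7/8 = 6.125 dB.
Difference: 3.875 dB in favour of A.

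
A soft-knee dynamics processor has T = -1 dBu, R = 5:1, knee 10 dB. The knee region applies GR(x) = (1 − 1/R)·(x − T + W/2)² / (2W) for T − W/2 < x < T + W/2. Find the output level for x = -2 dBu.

x − T + W/2 = -2 − (-1) + 5 = 4.
GR = (1 − 1/5) × 4² / 20 = 0.8 × 16 / 20 = 0.64 dB.
Output = -2 − 0.64 = -2.64 dBu.

-2.64 dBu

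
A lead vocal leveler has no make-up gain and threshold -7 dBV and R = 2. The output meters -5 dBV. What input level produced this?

The compressed level sits -5 − (-7) = 2 dB over threshold.
Undo the ratio: input overshoot = 2 × 2 = 4 dB, giving input = -3 dBV.

-3 dBV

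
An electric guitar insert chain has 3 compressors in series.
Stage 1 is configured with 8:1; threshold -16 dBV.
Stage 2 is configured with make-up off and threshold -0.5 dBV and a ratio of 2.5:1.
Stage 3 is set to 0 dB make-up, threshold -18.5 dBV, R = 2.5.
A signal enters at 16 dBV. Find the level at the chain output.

Stage 1: 32 dB above -16 dBV, reduced 8:1 to 4 dB above → -12 dBV.
Stage 2: below threshold (-12 ≤ -0.5); passes unchanged; output -12 dBV.
Stage 3: -12 dBV is 6.5 dB over -18.5 dBV; at 2.5:1 that becomes 2.6 dB over, giving -15.9 dBV.

-15.9 dBV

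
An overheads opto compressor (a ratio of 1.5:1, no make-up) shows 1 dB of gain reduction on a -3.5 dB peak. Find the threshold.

-6.5 dB

Let T be the threshold. Output overshoot = (input overshoot)/R, so -4.5 − T = (-3.5 − T)/1.5.
1.5·(-4.5 − T) = -3.5 − T → 0.5·T = -6.75 − (-3.5) = -3.25.
T = -3.25/0.5 = -6.5 dB.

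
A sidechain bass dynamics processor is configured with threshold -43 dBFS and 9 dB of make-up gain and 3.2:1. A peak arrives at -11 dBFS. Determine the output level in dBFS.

-24 dBFS

-11 dBFS sits 32 dB over threshold.
3.2:1 compression reduces that to 32/3.2 = 10 dB over.
Output = -43 + 10 = -33 dBFS; make-up adds 9 dB, giving -24 dBFS.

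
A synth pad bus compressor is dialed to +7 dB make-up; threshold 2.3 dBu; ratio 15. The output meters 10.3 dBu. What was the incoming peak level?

17.3 dBu

Stripping the +7 dB make-up gives 3.3 dBu at the gain stage.
Post-compression overshoot = 3.3 − 2.3 = 1 dB.
Input overshoot = R × output overshoot = 15 dB → input = 2.3 + 15 = 17.3 dBu.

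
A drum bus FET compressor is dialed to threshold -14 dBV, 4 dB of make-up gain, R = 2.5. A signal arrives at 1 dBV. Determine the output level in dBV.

-4 dBV

1 dBV sits 15 dB over threshold.
2.5:1 compression reduces that to 15/2.5 = 6 dB over.
That puts the output at -8 dBV; make-up adds 4 dB, giving -4 dBV.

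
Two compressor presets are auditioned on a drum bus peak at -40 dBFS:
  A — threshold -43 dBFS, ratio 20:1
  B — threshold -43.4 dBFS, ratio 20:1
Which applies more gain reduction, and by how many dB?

B, by 0.38 dB

A: 3 dB over, compressed to 0.15 dB over, so 2.85 dB of GR.
B: 3.4 dB over, compressed to 0.17 dB over, so 3.23 dB of GR.
Difference: 0.38 dB in favour of B.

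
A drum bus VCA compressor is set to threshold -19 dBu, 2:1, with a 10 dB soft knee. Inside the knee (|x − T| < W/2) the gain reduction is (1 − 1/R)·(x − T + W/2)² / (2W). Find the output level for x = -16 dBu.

x − T + W/2 = -16 − (-19) + 5 = 8.
GR = (1 − 1/2) × 8² / 20 = 0.5 × 64 / 20 = 1.6 dB.
Output = -16 − 1.6 = -17.6 dBu.

-17.6 dBu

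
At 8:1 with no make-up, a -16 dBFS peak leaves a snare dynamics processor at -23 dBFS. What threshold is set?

Gain reduction = -16 − (-23) = 7 dB; output overshoot = GR / (R − 1) = 7 / 7 = 1 dB.
Threshold = output − output overshoot = -23 − 1 = -24 dBFS.

-24 dBFS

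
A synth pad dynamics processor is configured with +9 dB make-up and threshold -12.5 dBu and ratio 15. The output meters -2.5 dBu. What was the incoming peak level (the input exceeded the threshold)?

Stripping the +9 dB make-up gives -11.5 dBu at the gain stage.
That's 1 dB above the -12.5 dBu threshold.
Before 15:1 compression the overshoot was 1 × 15 = 15 dB, so input = -12.5 + 15 = 2.5 dBu.

2.5 dBu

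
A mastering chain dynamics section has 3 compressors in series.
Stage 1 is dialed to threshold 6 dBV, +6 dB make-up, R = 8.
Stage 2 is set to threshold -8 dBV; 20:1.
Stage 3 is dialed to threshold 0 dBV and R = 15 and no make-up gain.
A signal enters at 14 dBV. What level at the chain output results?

Stage 1: 14 dBV is 8 dB over 6 dBV; at 8:1 that becomes 1 dB over, giving 7 dBV; +6 dB make-up → 13 dBV.
Stage 2: 21 dB above -8 dBV, reduced 20:1 to 1.05 dB above → -6.95 dBV.
Stage 3: below threshold (-6.95 ≤ 0); passes unchanged; output -6.95 dBV.

-6.95 dBV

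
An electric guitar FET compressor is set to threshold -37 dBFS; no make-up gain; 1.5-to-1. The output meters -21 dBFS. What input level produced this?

That's 16 dB above the -37 dBFS threshold.
Before 1.5:1 compression the overshoot was 16 × 1.5 = 24 dB, so input = -37 + 24 = -13 dBFS.

-13 dBFS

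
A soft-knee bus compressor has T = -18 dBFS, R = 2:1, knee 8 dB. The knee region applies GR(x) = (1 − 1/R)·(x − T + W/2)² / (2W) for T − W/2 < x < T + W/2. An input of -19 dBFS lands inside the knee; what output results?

x − T + W/2 = -19 − (-18) + 4 = 3.
GR = (1 − 1/2) × 3² / 16 = 0.5 × 9 / 16 = 0.28125 dB.
Output = -19 − 0.28125 = -19.28125 dBFS.

-19.28125 dBFS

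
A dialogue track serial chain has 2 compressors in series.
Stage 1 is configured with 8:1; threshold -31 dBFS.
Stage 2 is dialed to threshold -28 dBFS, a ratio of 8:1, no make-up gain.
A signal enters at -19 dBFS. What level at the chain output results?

Stage 1: -19 dBFS is 12 dB over -31 dBFS; at 8:1 that becomes 1.5 dB over, giving -29.5 dBFS.
Stage 2: -29.5 dBFS ≤ -28 dBFS, so stage 2 doesn't engage; output -29.5 dBFS.

-29.5 dBFS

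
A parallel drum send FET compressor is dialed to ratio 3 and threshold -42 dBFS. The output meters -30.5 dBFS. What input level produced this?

-7.5 dBFS

That's 11.5 dB above the -42 dBFS threshold.
Before 3:1 compression the overshoot was 11.5 × 3 = 34.5 dB, so input = -42 + 34.5 = -7.5 dBFS.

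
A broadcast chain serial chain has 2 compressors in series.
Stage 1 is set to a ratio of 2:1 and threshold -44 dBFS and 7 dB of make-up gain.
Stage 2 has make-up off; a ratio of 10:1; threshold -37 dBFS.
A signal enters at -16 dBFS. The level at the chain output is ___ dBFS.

Stage 1: 28 dB above -44 dBFS, reduced 2:1 to 14 dB above → -30 dBFS; +7 dB make-up → -23 dBFS.
Stage 2: -23 dBFS is 14 dB over -37 dBFS; at 10:1 that becomes 1.4 dB over, giving -35.6 dBFS.

-35.6 dBFS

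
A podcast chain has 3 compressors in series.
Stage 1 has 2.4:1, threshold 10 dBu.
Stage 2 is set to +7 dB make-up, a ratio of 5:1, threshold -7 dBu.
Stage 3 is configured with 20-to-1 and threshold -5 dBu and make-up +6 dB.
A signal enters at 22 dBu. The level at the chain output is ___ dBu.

Stage 1: 22 dBu is 12 dB over 10 dBu; at 2.4:1 that becomes 5 dB over, giving 15 dBu.
Stage 2: 15 dBu is 22 dB over -7 dBu; at 5:1 that becomes 4.4 dB over, giving -2.6 dBu; +7 dB make-up → 4.4 dBu.
Stage 3: 9.4 dB above -5 dBu, reduced 20:1 to 0.47 dB above → -4.53 dBu; +6 dB make-up → 1.47 dBu.

1.47 dBu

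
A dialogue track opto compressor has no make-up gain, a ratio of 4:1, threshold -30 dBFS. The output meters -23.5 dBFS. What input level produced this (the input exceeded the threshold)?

-4 dBFS

That's 6.5 dB above the -30 dBFS threshold.
Input overshoot = R × output overshoot = 26 dB → input = -30 + 26 = -4 dBFS.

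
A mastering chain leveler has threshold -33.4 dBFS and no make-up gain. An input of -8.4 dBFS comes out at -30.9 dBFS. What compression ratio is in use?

Input overshoot = -8.4 − (-33.4) = 25 dB; output overshoot = -30.9 − (-33.4) = 2.5 dB.
Ratio = 25 / 2.5 = 10.

10:1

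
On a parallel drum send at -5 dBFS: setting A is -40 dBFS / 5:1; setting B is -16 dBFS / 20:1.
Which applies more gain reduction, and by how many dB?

A: overshoot 35 dB → output overshoot 7 dB → GR 28 dB.
B: overshoot 11 dB → output overshoot 0.55 dB → GR 10.45 dB.
Difference: 17.55 dB in favour of A.

A, by 17.55 dB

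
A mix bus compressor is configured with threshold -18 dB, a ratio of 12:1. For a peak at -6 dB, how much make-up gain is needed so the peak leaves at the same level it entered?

11 dB

The peak compresses to -18 + 12/12 = -17 dB.
To reach -6 dB requires -6 − (-17) = 11 dB of make-up.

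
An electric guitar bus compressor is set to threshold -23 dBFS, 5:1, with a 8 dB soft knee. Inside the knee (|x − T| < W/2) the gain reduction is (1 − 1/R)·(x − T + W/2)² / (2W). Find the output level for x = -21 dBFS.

x − T + W/2 = -21 − (-23) + 4 = 6.
GR = (1 − 1/5) × 6² / 16 = 0.8 × 36 / 16 = 1.8 dB.
Output = -21 − 1.8 = -22.8 dBFS.

-22.8 dBFS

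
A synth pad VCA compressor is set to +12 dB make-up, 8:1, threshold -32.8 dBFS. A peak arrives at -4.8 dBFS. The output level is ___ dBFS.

-4.8 dBFS sits 28 dB over threshold.
At 8:1 the overshoot is divided by 8, leaving 3.5 dB above threshold.
That puts the output at -29.3 dBFS; make-up adds 12 dB, giving -17.3 dBFS.

-17.3 dBFS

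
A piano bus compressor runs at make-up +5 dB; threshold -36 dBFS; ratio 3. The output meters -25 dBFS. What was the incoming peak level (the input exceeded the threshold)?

-18 dBFS

Stripping the +5 dB make-up gives -30 dBFS at the gain stage.
That's 6 dB above the -36 dBFS threshold.
Input overshoot = R × output overshoot = 18 dB → input = -36 + 18 = -18 dBFS.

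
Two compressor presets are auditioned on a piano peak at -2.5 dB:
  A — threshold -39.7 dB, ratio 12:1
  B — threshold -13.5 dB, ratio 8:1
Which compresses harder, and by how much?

A: 37.2 dB over, compressed to 3.1 dB over, so 34.1 dB of GR.
B: 11 dB over, compressed to 1.375 dB over, so 9.625 dB of GR.
A reduces 24.475 dB more.

A, by 24.475 dB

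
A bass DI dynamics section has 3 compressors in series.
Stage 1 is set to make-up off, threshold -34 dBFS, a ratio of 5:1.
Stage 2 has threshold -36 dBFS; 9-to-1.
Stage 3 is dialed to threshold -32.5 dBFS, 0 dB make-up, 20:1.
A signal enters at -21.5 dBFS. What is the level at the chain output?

-35.5 dBFS

Stage 1: overshoot 12.5 dB → 12.5/5 = 2.5 dB → -31.5 dBFS.
Stage 2: 4.5 dB above -36 dBFS, reduced 9:1 to 0.5 dB above → -35.5 dBFS.
Stage 3: -35.5 dBFS is at or below the -32.5 dBFS threshold — no compression; output -35.5 dBFS.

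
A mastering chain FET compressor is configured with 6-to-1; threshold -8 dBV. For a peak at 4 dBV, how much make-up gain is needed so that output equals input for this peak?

10 dB

Overshoot 12 dB → 12/6 = 2 dB after compression, so the compressed level is -8 + 2 = -6 dBV.
Make-up = target − compressed = 4 − (-6) = 10 dB.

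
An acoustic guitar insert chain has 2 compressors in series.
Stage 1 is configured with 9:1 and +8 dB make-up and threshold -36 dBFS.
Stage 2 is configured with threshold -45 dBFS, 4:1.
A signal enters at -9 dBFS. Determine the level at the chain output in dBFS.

-40 dBFS

Stage 1: overshoot 27 dB → 27/9 = 3 dB → -33 dBFS; +8 dB make-up → -25 dBFS.
Stage 2: -25 dBFS is 20 dB over -45 dBFS; at 4:1 that becomes 5 dB over, giving -40 dBFS.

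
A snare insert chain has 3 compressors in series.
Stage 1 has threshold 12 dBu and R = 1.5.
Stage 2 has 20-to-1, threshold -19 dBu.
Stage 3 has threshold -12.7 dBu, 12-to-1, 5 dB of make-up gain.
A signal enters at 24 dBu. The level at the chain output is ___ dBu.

-12.05 dBu

Stage 1: 12 dB above 12 dBu, reduced 1.5:1 to 8 dB above → 20 dBu.
Stage 2: 39 dB above -19 dBu, reduced 20:1 to 1.95 dB above → -17.05 dBu.
Stage 3: -17.05 dBu is at or below the -12.7 dBu threshold — no compression; make-up brings it to -12.05 dBu.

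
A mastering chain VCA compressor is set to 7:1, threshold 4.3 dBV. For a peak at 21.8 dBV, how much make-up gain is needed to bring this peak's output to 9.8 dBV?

The peak compresses to 4.3 + 17.5/7 = 6.8 dBV.
To reach 9.8 dBV requires 9.8 − 6.8 = 3 dB of make-up.

3 dB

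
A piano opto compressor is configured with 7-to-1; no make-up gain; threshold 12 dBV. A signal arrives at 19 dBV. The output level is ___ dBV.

The input is 7 dB above the 12 dBV threshold.
The 7 dB excess becomes 1 dB after 7:1 reduction.
Output = 12 + 1 = 13 dBV.

13 dBV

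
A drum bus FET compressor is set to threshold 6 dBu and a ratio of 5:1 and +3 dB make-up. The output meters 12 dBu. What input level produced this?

21 dBu

Remove make-up: 12 − 3 = 9 dBu.
The compressed level sits 9 − 6 = 3 dB over threshold.
Input overshoot = R × output overshoot = 15 dB → input = 6 + 15 = 21 dBu.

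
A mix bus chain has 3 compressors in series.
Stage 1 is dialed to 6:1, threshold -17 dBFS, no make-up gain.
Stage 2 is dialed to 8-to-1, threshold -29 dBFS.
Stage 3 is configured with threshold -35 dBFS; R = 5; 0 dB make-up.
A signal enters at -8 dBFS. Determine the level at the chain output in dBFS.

-33.4625 dBFS

Stage 1: 9 dB above -17 dBFS, reduced 6:1 to 1.5 dB above → -15.5 dBFS.
Stage 2: overshoot 13.5 dB → 13.5/8 = 1.6875 dB → -27.3125 dBFS.
Stage 3: -27.3125 dBFS is 7.6875 dB over -35 dBFS; at 5:1 that becomes 1.5375 dB over, giving -33.4625 dBFS.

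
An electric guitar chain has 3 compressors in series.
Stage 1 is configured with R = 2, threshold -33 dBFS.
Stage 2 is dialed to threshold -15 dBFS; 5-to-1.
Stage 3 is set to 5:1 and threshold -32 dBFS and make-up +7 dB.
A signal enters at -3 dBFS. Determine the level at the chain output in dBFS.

-22.2 dBFS

Stage 1: overshoot 30 dB → 30/2 = 15 dB → -18 dBFS.
Stage 2: -18 dBFS is at or below the -15 dBFS threshold — no compression; output -18 dBFS.
Stage 3: overshoot 14 dB → 14/5 = 2.8 dB → -29.2 dBFS; +7 dB make-up → -22.2 dBFS.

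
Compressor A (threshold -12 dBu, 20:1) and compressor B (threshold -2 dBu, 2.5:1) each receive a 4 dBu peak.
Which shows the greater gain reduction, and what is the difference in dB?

A: overshoot 16 dB → output overshoot 0.8 dB → GR 15.2 dB.
B: overshoot 6 dB → output overshoot 2.4 dB → GR 3.6 dB.
A reduces 11.6 dB more.

A, by 11.6 dB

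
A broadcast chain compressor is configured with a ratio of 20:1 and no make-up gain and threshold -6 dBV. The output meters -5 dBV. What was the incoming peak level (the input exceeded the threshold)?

The compressed level sits -5 − (-6) = 1 dB over threshold.
Undo the ratio: input overshoot = 1 × 20 = 20 dB, giving input = 14 dBV.

14 dBV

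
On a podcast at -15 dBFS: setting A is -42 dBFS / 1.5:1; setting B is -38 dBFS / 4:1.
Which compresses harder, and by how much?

B, by 8.25 dB

A: overshoot 27 dB → output overshoot 18 dB → GR 9 dB.
B: overshoot 23 dB → output overshoot 5.75 dB → GR 17.25 dB.
B reduces 8.25 dB more.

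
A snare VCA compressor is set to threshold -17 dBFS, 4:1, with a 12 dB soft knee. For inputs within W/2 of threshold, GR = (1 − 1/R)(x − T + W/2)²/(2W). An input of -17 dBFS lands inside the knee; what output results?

x − T + W/2 = -17 − (-17) + 6 = 6.
GR = (1 − 1/4) × 6² / 24 = 0.75 × 36 / 24 = 1.125 dB.
Output = -17 − 1.125 = -18.125 dBFS.

-18.125 dBFS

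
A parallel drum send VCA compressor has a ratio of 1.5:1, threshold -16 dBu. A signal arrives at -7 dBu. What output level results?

-10 dBu

-7 dBu sits 9 dB over threshold.
The 9 dB excess becomes 6 dB after 1.5:1 reduction.
So the level is -16 + 6 = -10 dBu.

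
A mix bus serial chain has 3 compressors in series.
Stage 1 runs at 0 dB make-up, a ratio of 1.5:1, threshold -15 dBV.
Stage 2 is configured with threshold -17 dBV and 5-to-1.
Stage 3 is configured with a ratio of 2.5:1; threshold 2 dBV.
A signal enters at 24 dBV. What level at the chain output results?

-11.4 dBV

Stage 1: overshoot 39 dB → 39/1.5 = 26 dB → 11 dBV.
Stage 2: 28 dB above -17 dBV, reduced 5:1 to 5.6 dB above → -11.4 dBV.
Stage 3: below threshold (-11.4 ≤ 2); passes unchanged; output -11.4 dBV.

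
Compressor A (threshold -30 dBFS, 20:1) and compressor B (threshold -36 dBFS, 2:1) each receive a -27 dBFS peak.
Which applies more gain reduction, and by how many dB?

B, by 1.65 dB

A: 3 dB over, compressed to 0.15 dB over, so 2.85 dB of GR.
B: 9 dB over, compressed to 4.5 dB over, so 4.5 dB of GR.
Difference: 1.65 dB in favour of B.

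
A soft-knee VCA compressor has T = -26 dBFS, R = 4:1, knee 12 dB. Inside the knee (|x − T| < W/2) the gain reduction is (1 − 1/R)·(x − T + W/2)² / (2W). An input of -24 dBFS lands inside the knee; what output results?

-26 dBFS

x − T + W/2 = -24 − (-26) + 6 = 8.
GR = (1 − 1/4) × 8² / 24 = 0.75 × 64 / 24 = 2 dB.
Output = -24 − 2 = -26 dBFS.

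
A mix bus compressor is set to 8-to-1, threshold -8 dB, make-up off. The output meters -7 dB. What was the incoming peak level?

0 dB

The compressed level sits -7 − (-8) = 1 dB over threshold.
Before 8:1 compression the overshoot was 1 × 8 = 8 dB, so input = -8 + 8 = 0 dB.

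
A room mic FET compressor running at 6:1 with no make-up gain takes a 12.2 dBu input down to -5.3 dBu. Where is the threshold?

-8.8 dBu

Gain reduction = 12.2 − (-5.3) = 17.5 dB; output overshoot = GR / (R − 1) = 17.5 / 5 = 3.5 dB.
Threshold = output − output overshoot = -5.3 − 3.5 = -8.8 dBu.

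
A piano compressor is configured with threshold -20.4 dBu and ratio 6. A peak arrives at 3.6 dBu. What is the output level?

-16.4 dBu

3.6 dBu sits 24 dB over threshold.
6:1 compression reduces that to 24/6 = 4 dB over.
Output = -20.4 + 4 = -16.4 dBu.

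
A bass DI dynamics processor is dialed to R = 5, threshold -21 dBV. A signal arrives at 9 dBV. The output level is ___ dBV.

-15 dBV

Overshoot: 9 − (-21) = 30 dB.
The 30 dB excess becomes 6 dB after 5:1 reduction.
So the level is -21 + 6 = -15 dBV.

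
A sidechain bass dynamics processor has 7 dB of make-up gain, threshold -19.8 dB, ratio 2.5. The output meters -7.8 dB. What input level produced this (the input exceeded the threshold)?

Before make-up, the level was -7.8 − 7 = -14.8 dB.
The compressed level sits -14.8 − (-19.8) = 5 dB over threshold.
Before 2.5:1 compression the overshoot was 5 × 2.5 = 12.5 dB, so input = -19.8 + 12.5 = -7.3 dB.

-7.3 dB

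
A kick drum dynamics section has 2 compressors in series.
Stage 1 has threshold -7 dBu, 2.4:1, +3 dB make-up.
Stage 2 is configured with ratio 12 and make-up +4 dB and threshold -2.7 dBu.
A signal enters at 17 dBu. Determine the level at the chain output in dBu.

Stage 1: overshoot 24 dB → 24/2.4 = 10 dB → 3 dBu; +3 dB make-up → 6 dBu.
Stage 2: 6 dBu is 8.7 dB over -2.7 dBu; at 12:1 that becomes 0.725 dB over, giving -1.975 dBu; +4 dB make-up → 2.025 dBu.

2.025 dBu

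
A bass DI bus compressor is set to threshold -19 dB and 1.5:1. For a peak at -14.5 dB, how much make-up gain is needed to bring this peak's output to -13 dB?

Without make-up, output = threshold + overshoot/1.5 = -19 + 3 = -16 dB.
Gap to target: 3 dB.

3 dB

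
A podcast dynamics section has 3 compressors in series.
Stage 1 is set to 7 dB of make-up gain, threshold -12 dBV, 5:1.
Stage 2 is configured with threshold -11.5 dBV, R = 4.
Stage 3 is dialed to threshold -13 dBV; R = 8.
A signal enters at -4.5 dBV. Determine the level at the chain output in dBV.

-12.5625 dBV

Stage 1: 7.5 dB above -12 dBV, reduced 5:1 to 1.5 dB above → -10.5 dBV; +7 dB make-up → -3.5 dBV.
Stage 2: -3.5 dBV is 8 dB over -11.5 dBV; at 4:1 that becomes 2 dB over, giving -9.5 dBV.
Stage 3: overshoot 3.5 dB → 3.5/8 = 0.4375 dB → -12.5625 dBV.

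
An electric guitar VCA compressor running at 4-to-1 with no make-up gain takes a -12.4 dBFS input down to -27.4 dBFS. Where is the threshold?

Let T be the threshold. Output overshoot = (input overshoot)/R, so -27.4 − T = (-12.4 − T)/4.
4·(-27.4 − T) = -12.4 − T → 3·T = -109.6 − (-12.4) = -97.2.
T = -97.2/3 = -32.4 dBFS.

-32.4 dBFS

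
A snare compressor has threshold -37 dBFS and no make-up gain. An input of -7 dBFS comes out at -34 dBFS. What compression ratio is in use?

10:1

Input overshoot = -7 − (-37) = 30 dB; output overshoot = -34 − (-37) = 3 dB.
Ratio = 30 / 3 = 10.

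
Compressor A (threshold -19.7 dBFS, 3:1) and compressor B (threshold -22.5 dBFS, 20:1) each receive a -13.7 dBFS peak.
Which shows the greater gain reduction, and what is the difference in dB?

A: overshoot 6 dB → output overshoot 2 dB → GR 4 dB.
B: overshoot 8.8 dB → output overshoot 0.44 dB → GR 8.36 dB.
Difference: 4.36 dB in favour of B.

B, by 4.36 dB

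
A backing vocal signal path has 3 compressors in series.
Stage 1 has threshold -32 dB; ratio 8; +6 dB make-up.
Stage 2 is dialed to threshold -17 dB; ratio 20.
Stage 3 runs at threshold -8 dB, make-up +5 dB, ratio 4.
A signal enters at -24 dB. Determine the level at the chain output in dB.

Stage 1: overshoot 8 dB → 8/8 = 1 dB → -31 dB; +6 dB make-up → -25 dB.
Stage 2: -25 dB is at or below the -17 dB threshold — no compression; output -25 dB.
Stage 3: -25 dB ≤ -8 dB, so stage 3 doesn't engage; make-up brings it to -20 dB.

-20 dB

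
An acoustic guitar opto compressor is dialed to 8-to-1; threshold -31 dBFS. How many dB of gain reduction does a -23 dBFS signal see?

7 dB

Overshoot = -23 − (-31) = 8 dB.
After 8:1 compression the overshoot becomes 8/8 = 1 dB.
So the signal is attenuated by 8 − 1 = 7 dB.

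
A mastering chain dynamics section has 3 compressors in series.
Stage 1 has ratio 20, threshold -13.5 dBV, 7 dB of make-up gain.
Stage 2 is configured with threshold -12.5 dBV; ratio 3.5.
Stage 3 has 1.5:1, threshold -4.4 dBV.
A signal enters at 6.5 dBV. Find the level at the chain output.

Stage 1: overshoot 20 dB → 20/20 = 1 dB → -12.5 dBV; +7 dB make-up → -5.5 dBV.
Stage 2: overshoot 7 dB → 7/3.5 = 2 dB → -10.5 dBV.
Stage 3: below threshold (-10.5 ≤ -4.4); passes unchanged; output -10.5 dBV.

-10.5 dBV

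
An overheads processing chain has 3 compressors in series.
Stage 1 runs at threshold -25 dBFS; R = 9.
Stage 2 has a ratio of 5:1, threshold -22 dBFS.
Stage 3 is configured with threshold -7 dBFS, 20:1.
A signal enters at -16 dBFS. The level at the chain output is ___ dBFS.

-24 dBFS

Stage 1: overshoot 9 dB → 9/9 = 1 dB → -24 dBFS.
Stage 2: -24 dBFS ≤ -22 dBFS, so stage 2 doesn't engage; output -24 dBFS.
Stage 3: -24 dBFS ≤ -7 dBFS, so stage 3 doesn't engage; output -24 dBFS.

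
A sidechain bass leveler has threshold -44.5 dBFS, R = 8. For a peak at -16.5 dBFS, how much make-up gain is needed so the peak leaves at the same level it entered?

Without make-up, output = threshold + overshoot/8 = -44.5 + 3.5 = -41 dBFS.
Gap to target: 24.5 dB.

24.5 dB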